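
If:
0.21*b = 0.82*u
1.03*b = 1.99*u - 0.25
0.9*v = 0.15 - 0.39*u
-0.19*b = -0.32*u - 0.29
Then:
No Solution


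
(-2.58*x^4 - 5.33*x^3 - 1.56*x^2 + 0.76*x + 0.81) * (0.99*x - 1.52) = -2.5542*x^5 - 1.3551*x^4 + 6.5572*x^3 + 3.1236*x^2 - 0.3533*x - 1.2312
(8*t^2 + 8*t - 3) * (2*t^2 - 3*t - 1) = 16*t^4 - 8*t^3 - 38*t^2 + t + 3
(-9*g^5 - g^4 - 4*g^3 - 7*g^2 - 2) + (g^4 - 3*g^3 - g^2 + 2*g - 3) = -9*g^5 - 7*g^3 - 8*g^2 + 2*g - 5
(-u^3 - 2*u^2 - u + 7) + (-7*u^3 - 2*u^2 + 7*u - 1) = -8*u^3 - 4*u^2 + 6*u + 6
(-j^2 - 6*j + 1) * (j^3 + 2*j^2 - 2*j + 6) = -j^5 - 8*j^4 - 9*j^3 + 8*j^2 - 38*j + 6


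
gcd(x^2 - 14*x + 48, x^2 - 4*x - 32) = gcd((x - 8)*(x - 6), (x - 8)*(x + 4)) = x - 8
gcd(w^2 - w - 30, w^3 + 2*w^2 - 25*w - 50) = w + 5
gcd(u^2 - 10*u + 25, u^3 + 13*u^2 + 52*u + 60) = 1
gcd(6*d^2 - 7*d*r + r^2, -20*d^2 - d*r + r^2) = 1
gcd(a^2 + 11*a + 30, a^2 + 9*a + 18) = a + 6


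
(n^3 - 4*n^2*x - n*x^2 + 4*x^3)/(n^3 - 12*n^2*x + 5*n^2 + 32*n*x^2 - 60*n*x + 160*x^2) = (-n^2 + x^2)/(-n^2 + 8*n*x - 5*n + 40*x)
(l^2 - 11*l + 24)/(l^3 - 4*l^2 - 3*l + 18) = (l - 8)/(l^2 - l - 6)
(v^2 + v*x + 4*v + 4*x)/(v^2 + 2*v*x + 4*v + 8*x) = (v + x)/(v + 2*x)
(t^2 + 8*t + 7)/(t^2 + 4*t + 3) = (t + 7)/(t + 3)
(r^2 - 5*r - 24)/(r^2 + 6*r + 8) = (r^2 - 5*r - 24)/(r^2 + 6*r + 8)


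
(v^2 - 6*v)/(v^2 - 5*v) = (v - 6)/(v - 5)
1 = 1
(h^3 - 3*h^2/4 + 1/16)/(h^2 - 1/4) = (8*h^2 - 2*h - 1)/(4*(2*h + 1))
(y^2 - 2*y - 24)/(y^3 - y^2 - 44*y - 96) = (y - 6)/(y^2 - 5*y - 24)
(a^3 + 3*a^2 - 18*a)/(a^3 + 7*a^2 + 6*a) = (a - 3)/(a + 1)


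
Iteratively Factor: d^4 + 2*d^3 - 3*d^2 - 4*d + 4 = (d - 1)*(d^3 + 3*d^2 - 4) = (d - 1)*(d + 2)*(d^2 + d - 2) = (d - 1)^2*(d + 2)*(d + 2)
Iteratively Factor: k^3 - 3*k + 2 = (k - 1)*(k^2 + k - 2) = (k - 1)^2*(k + 2)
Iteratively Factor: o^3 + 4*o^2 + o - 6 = (o + 3)*(o^2 + o - 2) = (o - 1)*(o + 3)*(o + 2)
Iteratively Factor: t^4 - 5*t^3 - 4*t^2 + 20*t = (t)*(t^3 - 5*t^2 - 4*t + 20) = t*(t + 2)*(t^2 - 7*t + 10) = t*(t - 5)*(t + 2)*(t - 2)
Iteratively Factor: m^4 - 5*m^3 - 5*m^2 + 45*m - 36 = (m - 4)*(m^3 - m^2 - 9*m + 9) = (m - 4)*(m + 3)*(m^2 - 4*m + 3) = (m - 4)*(m - 3)*(m + 3)*(m - 1)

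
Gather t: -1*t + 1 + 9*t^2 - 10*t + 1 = 9*t^2 - 11*t + 2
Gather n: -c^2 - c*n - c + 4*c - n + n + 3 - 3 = -c^2 - c*n + 3*c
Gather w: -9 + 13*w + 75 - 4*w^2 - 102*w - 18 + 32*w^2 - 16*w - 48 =28*w^2 - 105*w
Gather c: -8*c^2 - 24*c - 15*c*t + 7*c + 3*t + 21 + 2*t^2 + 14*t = -8*c^2 + c*(-15*t - 17) + 2*t^2 + 17*t + 21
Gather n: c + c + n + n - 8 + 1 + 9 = 2*c + 2*n + 2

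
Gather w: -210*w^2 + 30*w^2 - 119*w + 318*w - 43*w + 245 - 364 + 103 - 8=-180*w^2 + 156*w - 24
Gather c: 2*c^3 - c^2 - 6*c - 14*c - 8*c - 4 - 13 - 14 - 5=2*c^3 - c^2 - 28*c - 36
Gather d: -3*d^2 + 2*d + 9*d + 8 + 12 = -3*d^2 + 11*d + 20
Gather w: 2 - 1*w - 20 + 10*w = 9*w - 18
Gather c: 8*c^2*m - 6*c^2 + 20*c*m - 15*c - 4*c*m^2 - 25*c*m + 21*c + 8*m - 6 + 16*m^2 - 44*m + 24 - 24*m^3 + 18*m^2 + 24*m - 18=c^2*(8*m - 6) + c*(-4*m^2 - 5*m + 6) - 24*m^3 + 34*m^2 - 12*m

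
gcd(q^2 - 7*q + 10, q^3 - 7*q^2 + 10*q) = q^2 - 7*q + 10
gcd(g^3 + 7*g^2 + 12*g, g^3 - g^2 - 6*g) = g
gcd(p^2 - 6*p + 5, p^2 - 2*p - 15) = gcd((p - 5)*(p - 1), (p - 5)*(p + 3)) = p - 5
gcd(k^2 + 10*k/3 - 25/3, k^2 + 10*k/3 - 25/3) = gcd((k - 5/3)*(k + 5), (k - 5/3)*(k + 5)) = k^2 + 10*k/3 - 25/3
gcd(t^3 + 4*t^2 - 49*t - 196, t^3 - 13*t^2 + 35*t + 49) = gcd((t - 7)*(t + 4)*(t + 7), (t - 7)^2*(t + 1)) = t - 7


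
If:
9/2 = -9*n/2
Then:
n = -1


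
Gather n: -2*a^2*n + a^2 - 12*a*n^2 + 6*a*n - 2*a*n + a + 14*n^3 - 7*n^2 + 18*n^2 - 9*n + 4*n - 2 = a^2 + a + 14*n^3 + n^2*(11 - 12*a) + n*(-2*a^2 + 4*a - 5) - 2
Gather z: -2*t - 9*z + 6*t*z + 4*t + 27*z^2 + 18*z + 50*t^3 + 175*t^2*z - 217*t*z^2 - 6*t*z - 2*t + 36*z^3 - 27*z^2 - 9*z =50*t^3 + 175*t^2*z - 217*t*z^2 + 36*z^3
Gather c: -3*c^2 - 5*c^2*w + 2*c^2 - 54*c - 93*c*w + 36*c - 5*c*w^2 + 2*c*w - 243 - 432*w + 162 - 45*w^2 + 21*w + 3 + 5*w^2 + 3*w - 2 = c^2*(-5*w - 1) + c*(-5*w^2 - 91*w - 18) - 40*w^2 - 408*w - 80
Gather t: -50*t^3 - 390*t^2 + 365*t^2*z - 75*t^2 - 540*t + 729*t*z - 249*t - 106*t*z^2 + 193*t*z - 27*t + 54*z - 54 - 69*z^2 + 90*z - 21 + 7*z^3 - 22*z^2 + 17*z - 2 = -50*t^3 + t^2*(365*z - 465) + t*(-106*z^2 + 922*z - 816) + 7*z^3 - 91*z^2 + 161*z - 77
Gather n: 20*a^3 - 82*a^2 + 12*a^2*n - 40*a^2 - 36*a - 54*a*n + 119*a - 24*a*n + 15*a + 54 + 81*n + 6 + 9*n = 20*a^3 - 122*a^2 + 98*a + n*(12*a^2 - 78*a + 90) + 60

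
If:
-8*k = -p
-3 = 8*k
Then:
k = -3/8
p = -3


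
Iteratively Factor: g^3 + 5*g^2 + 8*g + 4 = (g + 2)*(g^2 + 3*g + 2) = (g + 1)*(g + 2)*(g + 2)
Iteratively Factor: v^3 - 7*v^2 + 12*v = (v)*(v^2 - 7*v + 12) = v*(v - 4)*(v - 3)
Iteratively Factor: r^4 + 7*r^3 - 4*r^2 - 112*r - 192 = (r + 4)*(r^3 + 3*r^2 - 16*r - 48) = (r - 4)*(r + 4)*(r^2 + 7*r + 12) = (r - 4)*(r + 3)*(r + 4)*(r + 4)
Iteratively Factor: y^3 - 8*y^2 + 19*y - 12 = (y - 4)*(y^2 - 4*y + 3) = (y - 4)*(y - 1)*(y - 3)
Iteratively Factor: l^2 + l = (l)*(l + 1)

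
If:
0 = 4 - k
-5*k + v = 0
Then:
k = 4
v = 20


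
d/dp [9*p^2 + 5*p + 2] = 18*p + 5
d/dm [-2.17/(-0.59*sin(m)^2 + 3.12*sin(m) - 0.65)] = (6.7704 - 2.5606*sin(m))*cos(m)/(0.59*sin(m)^2 - 3.12*sin(m) + 0.65)^2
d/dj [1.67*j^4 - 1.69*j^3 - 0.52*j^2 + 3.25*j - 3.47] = 6.68*j^3 - 5.07*j^2 - 1.04*j + 3.25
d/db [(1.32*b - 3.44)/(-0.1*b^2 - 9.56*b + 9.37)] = (0.132*b^2 - 0.688000000000001*b - 20.518)/(0.01*b^4 + 1.912*b^3 + 89.5196*b^2 - 179.1544*b + 87.7969)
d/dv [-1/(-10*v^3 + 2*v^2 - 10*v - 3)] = 2*(-15*v^2 + 2*v - 5)/(10*v^3 - 2*v^2 + 10*v + 3)^2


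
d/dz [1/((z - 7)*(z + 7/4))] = 4*(21 - 8*z)/(16*z^4 - 168*z^3 + 49*z^2 + 2058*z + 2401)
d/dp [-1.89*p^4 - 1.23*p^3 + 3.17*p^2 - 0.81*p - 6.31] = -7.56*p^3 - 3.69*p^2 + 6.34*p - 0.81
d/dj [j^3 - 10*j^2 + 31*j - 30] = 3*j^2 - 20*j + 31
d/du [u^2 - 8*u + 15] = 2*u - 8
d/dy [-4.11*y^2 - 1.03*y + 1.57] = -8.22*y - 1.03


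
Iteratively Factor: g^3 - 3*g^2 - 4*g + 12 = (g - 3)*(g^2 - 4) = (g - 3)*(g - 2)*(g + 2)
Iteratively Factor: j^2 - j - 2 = (j - 2)*(j + 1)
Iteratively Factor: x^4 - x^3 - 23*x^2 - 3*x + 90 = (x - 5)*(x^3 + 4*x^2 - 3*x - 18) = (x - 5)*(x - 2)*(x^2 + 6*x + 9) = (x - 5)*(x - 2)*(x + 3)*(x + 3)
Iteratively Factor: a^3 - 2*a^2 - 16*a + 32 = (a - 4)*(a^2 + 2*a - 8) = (a - 4)*(a + 4)*(a - 2)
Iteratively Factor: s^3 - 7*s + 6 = (s - 1)*(s^2 + s - 6) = (s - 1)*(s + 3)*(s - 2)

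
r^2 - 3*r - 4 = (r - 4)*(r + 1)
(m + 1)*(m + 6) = m^2 + 7*m + 6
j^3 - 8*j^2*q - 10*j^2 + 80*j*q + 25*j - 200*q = (j - 5)^2*(j - 8*q)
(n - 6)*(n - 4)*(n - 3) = n^3 - 13*n^2 + 54*n - 72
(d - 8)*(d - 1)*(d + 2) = d^3 - 7*d^2 - 10*d + 16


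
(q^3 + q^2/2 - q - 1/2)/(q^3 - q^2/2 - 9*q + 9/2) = (2*q^3 + q^2 - 2*q - 1)/(2*q^3 - q^2 - 18*q + 9)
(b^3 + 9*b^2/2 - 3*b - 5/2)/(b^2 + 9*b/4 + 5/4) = 2*(2*b^3 + 9*b^2 - 6*b - 5)/(4*b^2 + 9*b + 5)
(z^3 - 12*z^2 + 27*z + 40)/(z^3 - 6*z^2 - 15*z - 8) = (z - 5)/(z + 1)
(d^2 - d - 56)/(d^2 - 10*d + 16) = (d + 7)/(d - 2)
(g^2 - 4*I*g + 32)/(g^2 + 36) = (g^2 - 4*I*g + 32)/(g^2 + 36)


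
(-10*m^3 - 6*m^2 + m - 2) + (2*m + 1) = -10*m^3 - 6*m^2 + 3*m - 1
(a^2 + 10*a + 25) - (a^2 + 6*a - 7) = 4*a + 32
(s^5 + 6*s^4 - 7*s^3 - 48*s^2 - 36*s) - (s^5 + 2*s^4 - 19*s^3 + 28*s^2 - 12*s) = 4*s^4 + 12*s^3 - 76*s^2 - 24*s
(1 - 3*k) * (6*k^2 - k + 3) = -18*k^3 + 9*k^2 - 10*k + 3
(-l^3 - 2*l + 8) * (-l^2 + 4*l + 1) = l^5 - 4*l^4 + l^3 - 16*l^2 + 30*l + 8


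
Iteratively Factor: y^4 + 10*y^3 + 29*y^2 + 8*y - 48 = (y + 3)*(y^3 + 7*y^2 + 8*y - 16) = (y - 1)*(y + 3)*(y^2 + 8*y + 16) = (y - 1)*(y + 3)*(y + 4)*(y + 4)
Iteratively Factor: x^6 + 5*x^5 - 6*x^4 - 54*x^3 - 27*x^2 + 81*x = (x + 3)*(x^5 + 2*x^4 - 12*x^3 - 18*x^2 + 27*x) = (x + 3)^2*(x^4 - x^3 - 9*x^2 + 9*x) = (x - 1)*(x + 3)^2*(x^3 - 9*x) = (x - 1)*(x + 3)^3*(x^2 - 3*x) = (x - 3)*(x - 1)*(x + 3)^3*(x)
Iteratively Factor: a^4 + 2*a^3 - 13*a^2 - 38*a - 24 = (a + 1)*(a^3 + a^2 - 14*a - 24) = (a + 1)*(a + 2)*(a^2 - a - 12) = (a + 1)*(a + 2)*(a + 3)*(a - 4)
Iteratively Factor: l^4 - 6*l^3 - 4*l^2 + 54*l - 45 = (l - 1)*(l^3 - 5*l^2 - 9*l + 45) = (l - 1)*(l + 3)*(l^2 - 8*l + 15) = (l - 5)*(l - 1)*(l + 3)*(l - 3)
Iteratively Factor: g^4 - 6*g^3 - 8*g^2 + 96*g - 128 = (g - 2)*(g^3 - 4*g^2 - 16*g + 64) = (g - 2)*(g + 4)*(g^2 - 8*g + 16) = (g - 4)*(g - 2)*(g + 4)*(g - 4)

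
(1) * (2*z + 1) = 2*z + 1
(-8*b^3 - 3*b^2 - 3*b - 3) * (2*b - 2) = -16*b^4 + 10*b^3 + 6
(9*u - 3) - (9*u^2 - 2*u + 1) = -9*u^2 + 11*u - 4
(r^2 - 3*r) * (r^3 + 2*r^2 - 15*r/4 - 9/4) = r^5 - r^4 - 39*r^3/4 + 9*r^2 + 27*r/4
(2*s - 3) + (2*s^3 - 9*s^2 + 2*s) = 2*s^3 - 9*s^2 + 4*s - 3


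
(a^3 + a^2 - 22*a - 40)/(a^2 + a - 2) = (a^2 - a - 20)/(a - 1)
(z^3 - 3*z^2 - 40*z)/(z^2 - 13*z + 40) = z*(z + 5)/(z - 5)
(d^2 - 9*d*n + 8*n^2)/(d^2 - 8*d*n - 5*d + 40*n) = (d - n)/(d - 5)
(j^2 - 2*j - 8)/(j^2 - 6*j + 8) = (j + 2)/(j - 2)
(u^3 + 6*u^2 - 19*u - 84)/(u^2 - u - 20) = (-u^3 - 6*u^2 + 19*u + 84)/(-u^2 + u + 20)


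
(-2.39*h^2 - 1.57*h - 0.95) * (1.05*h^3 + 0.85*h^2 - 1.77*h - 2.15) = -2.5095*h^5 - 3.68*h^4 + 1.8983*h^3 + 7.1099*h^2 + 5.057*h + 2.0425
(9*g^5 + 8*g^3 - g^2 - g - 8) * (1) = 9*g^5 + 8*g^3 - g^2 - g - 8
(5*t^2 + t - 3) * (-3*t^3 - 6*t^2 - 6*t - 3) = -15*t^5 - 33*t^4 - 27*t^3 - 3*t^2 + 15*t + 9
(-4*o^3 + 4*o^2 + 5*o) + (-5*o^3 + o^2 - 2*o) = -9*o^3 + 5*o^2 + 3*o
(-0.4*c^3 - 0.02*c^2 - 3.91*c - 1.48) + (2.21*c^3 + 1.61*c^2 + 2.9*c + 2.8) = 1.81*c^3 + 1.59*c^2 - 1.01*c + 1.32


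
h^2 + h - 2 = (h - 1)*(h + 2)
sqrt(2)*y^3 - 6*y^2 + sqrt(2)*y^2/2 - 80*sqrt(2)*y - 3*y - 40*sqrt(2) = (y - 8*sqrt(2))*(y + 5*sqrt(2))*(sqrt(2)*y + sqrt(2)/2)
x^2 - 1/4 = (x - 1/2)*(x + 1/2)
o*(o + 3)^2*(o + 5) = o^4 + 11*o^3 + 39*o^2 + 45*o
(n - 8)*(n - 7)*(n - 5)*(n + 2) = n^4 - 18*n^3 + 91*n^2 - 18*n - 560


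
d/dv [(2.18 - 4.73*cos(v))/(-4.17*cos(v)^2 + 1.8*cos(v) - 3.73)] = (19.7241*cos(v)^2 - 18.1812*cos(v) - 13.7189)*sin(v)/(17.3889*cos(v)^4 - 15.012*cos(v)^3 + 34.3482*cos(v)^2 - 13.428*cos(v) + 13.9129)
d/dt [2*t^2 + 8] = 4*t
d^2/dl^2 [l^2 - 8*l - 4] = 2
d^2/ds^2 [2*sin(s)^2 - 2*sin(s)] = 2*sin(s) + 4*cos(2*s)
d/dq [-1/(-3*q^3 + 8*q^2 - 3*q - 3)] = (-9*q^2 + 16*q - 3)/(3*q^3 - 8*q^2 + 3*q + 3)^2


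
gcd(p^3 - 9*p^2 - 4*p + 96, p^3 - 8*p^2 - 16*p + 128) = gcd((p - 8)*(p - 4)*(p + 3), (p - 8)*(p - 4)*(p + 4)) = p^2 - 12*p + 32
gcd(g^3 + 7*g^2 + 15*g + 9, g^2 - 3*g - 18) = g + 3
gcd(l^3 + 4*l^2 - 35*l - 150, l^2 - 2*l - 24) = l - 6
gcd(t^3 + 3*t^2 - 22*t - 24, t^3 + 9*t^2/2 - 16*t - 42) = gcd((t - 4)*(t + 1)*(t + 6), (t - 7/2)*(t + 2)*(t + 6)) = t + 6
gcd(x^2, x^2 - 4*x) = x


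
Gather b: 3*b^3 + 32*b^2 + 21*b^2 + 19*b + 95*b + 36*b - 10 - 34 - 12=3*b^3 + 53*b^2 + 150*b - 56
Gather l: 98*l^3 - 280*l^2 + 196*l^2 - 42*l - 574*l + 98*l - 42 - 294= 98*l^3 - 84*l^2 - 518*l - 336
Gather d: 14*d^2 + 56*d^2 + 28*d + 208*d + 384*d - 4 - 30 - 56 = 70*d^2 + 620*d - 90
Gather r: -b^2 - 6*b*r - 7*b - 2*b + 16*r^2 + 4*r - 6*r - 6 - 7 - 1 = -b^2 - 9*b + 16*r^2 + r*(-6*b - 2) - 14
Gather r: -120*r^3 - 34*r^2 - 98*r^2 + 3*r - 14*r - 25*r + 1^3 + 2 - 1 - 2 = -120*r^3 - 132*r^2 - 36*r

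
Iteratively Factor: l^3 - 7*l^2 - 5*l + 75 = (l + 3)*(l^2 - 10*l + 25) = (l - 5)*(l + 3)*(l - 5)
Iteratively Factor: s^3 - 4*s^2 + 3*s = (s - 3)*(s^2 - s) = s*(s - 3)*(s - 1)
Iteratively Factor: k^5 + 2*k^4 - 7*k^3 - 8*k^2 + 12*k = (k)*(k^4 + 2*k^3 - 7*k^2 - 8*k + 12) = k*(k + 2)*(k^3 - 7*k + 6) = k*(k + 2)*(k + 3)*(k^2 - 3*k + 2) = k*(k - 1)*(k + 2)*(k + 3)*(k - 2)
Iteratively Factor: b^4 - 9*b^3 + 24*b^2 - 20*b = (b - 2)*(b^3 - 7*b^2 + 10*b) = (b - 5)*(b - 2)*(b^2 - 2*b) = b*(b - 5)*(b - 2)*(b - 2)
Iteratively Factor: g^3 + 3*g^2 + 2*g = (g)*(g^2 + 3*g + 2) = g*(g + 1)*(g + 2)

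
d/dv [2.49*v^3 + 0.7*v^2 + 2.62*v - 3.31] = 7.47*v^2 + 1.4*v + 2.62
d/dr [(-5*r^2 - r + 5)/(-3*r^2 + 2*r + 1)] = (-13*r^2 + 20*r - 11)/(9*r^4 - 12*r^3 - 2*r^2 + 4*r + 1)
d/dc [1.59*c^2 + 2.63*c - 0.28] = 3.18*c + 2.63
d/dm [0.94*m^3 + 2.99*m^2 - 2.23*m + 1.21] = 2.82*m^2 + 5.98*m - 2.23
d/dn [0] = 0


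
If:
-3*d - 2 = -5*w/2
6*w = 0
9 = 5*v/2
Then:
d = -2/3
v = 18/5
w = 0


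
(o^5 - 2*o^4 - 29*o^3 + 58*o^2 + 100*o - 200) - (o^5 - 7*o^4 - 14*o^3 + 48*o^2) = 5*o^4 - 15*o^3 + 10*o^2 + 100*o - 200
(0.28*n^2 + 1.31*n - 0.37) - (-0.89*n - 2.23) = 0.28*n^2 + 2.2*n + 1.86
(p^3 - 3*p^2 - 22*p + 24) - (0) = p^3 - 3*p^2 - 22*p + 24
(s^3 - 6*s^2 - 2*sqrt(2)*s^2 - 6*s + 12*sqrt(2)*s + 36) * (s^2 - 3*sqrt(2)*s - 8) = s^5 - 5*sqrt(2)*s^4 - 6*s^4 - 2*s^3 + 30*sqrt(2)*s^3 + 12*s^2 + 34*sqrt(2)*s^2 - 204*sqrt(2)*s + 48*s - 288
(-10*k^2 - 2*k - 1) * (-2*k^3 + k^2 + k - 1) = 20*k^5 - 6*k^4 - 10*k^3 + 7*k^2 + k + 1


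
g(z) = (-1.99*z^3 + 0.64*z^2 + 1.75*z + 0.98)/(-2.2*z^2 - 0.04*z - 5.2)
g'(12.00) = 0.92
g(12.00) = 10.31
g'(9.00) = 0.94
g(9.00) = 7.52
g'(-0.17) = -0.28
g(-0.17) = -0.14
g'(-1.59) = 0.96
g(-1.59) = -0.73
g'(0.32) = -0.21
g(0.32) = -0.28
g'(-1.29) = 0.82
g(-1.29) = -0.46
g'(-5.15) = 0.99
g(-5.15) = -4.43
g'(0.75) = 0.24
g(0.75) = -0.28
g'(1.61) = 0.89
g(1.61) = 0.26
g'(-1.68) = 0.99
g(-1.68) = -0.82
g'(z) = (4.4*z + 0.04)*(-1.99*z^3 + 0.64*z^2 + 1.75*z + 0.98)/(-2.2*z^2 - 0.04*z - 5.2)^2 + (-5.97*z^2 + 1.28*z + 1.75)/(-2.2*z^2 - 0.04*z - 5.2) = (4.378*z^4 + 0.1592*z^3 + 34.8684*z^2 - 2.344*z - 9.0608)/(4.84*z^4 + 0.176*z^3 + 22.8816*z^2 + 0.416*z + 27.04)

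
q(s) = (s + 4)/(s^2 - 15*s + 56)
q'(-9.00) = 0.00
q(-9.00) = -0.02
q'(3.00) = 0.21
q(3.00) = 0.35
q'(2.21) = 0.12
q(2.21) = 0.22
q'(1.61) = 0.08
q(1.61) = 0.16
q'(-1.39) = 0.02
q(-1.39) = 0.03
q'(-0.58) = 0.03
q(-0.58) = 0.05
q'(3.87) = 0.42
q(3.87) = 0.61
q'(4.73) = 1.01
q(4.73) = 1.18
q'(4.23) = 0.59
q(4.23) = 0.79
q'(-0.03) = 0.04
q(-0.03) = 0.07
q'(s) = (15 - 2*s)*(s + 4)/(s^2 - 15*s + 56)^2 + 1/(s^2 - 15*s + 56)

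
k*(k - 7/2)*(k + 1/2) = k^3 - 3*k^2 - 7*k/4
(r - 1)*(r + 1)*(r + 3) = r^3 + 3*r^2 - r - 3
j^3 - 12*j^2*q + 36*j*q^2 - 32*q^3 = (j - 8*q)*(j - 2*q)^2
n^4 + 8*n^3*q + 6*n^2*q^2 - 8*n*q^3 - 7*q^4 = (n - q)*(n + q)^2*(n + 7*q)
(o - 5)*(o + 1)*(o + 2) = o^3 - 2*o^2 - 13*o - 10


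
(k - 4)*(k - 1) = k^2 - 5*k + 4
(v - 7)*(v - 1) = v^2 - 8*v + 7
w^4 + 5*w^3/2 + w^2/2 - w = w*(w - 1/2)*(w + 1)*(w + 2)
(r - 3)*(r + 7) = r^2 + 4*r - 21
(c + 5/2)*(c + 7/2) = c^2 + 6*c + 35/4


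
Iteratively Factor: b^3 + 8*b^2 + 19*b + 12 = (b + 1)*(b^2 + 7*b + 12) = (b + 1)*(b + 3)*(b + 4)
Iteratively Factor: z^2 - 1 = (z - 1)*(z + 1)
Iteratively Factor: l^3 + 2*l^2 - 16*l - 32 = (l + 4)*(l^2 - 2*l - 8) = (l + 2)*(l + 4)*(l - 4)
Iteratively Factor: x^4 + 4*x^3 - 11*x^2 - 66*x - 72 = (x + 3)*(x^3 + x^2 - 14*x - 24) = (x - 4)*(x + 3)*(x^2 + 5*x + 6) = (x - 4)*(x + 3)^2*(x + 2)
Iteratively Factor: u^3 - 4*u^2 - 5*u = (u + 1)*(u^2 - 5*u) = (u - 5)*(u + 1)*(u)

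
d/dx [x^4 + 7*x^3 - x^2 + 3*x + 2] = 4*x^3 + 21*x^2 - 2*x + 3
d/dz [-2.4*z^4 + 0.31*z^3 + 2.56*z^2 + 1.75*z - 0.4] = -9.6*z^3 + 0.93*z^2 + 5.12*z + 1.75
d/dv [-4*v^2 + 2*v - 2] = 2 - 8*v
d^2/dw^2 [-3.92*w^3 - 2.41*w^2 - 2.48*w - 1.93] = -23.52*w - 4.82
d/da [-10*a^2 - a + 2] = -20*a - 1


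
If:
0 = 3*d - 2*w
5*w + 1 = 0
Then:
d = -2/15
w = -1/5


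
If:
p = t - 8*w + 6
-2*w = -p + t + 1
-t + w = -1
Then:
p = 7/2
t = 3/2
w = 1/2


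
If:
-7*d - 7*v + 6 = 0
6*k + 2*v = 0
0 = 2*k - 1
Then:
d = 33/14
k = 1/2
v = -3/2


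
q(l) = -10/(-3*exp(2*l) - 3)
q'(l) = -60*exp(2*l)/(-3*exp(2*l) - 3)^2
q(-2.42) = 3.31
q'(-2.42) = -0.05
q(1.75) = 0.10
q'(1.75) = -0.19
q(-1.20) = 3.06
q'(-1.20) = -0.51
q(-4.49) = 3.33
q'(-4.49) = -0.00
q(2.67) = 0.02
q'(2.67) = -0.03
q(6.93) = 0.00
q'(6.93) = -0.00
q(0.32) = 1.15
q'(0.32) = -1.51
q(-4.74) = 3.33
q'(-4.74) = -0.00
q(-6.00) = 3.33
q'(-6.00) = 0.00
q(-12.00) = 3.33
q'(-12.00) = 0.00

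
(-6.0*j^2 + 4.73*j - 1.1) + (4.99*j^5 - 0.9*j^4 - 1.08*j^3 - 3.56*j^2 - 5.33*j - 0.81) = 4.99*j^5 - 0.9*j^4 - 1.08*j^3 - 9.56*j^2 - 0.6*j - 1.91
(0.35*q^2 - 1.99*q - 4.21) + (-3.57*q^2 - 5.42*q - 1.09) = -3.22*q^2 - 7.41*q - 5.3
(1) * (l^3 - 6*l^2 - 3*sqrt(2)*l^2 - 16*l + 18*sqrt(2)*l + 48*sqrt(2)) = l^3 - 6*l^2 - 3*sqrt(2)*l^2 - 16*l + 18*sqrt(2)*l + 48*sqrt(2)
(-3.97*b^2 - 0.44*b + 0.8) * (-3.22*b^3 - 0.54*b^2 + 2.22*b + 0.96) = 12.7834*b^5 + 3.5606*b^4 - 11.1518*b^3 - 5.22*b^2 + 1.3536*b + 0.768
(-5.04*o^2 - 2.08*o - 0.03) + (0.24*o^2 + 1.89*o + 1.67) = -4.8*o^2 - 0.19*o + 1.64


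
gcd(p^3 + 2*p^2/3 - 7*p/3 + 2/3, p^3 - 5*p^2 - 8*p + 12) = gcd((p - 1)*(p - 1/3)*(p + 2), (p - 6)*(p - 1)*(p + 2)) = p^2 + p - 2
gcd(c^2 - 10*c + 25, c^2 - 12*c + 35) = c - 5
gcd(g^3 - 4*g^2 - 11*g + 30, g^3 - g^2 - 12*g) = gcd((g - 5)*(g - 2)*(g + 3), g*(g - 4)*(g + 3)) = g + 3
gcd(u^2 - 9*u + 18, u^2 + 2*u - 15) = u - 3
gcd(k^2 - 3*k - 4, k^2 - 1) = k + 1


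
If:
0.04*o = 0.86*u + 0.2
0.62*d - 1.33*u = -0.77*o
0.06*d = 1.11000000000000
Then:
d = 18.50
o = -16.63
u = -1.01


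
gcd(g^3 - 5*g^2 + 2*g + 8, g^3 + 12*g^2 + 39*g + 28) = g + 1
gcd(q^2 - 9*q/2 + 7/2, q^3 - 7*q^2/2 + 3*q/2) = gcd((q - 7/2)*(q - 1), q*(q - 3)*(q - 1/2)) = 1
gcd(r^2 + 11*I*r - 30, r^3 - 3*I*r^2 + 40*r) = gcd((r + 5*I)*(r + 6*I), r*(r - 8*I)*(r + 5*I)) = r + 5*I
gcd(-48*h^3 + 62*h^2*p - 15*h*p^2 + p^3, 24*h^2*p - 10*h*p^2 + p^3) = -6*h + p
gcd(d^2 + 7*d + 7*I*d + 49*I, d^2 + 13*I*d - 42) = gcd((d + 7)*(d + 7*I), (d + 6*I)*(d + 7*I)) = d + 7*I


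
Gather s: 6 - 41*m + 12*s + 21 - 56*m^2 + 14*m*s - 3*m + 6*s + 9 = -56*m^2 - 44*m + s*(14*m + 18) + 36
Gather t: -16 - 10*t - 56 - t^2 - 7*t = -t^2 - 17*t - 72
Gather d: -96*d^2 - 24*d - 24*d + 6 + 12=-96*d^2 - 48*d + 18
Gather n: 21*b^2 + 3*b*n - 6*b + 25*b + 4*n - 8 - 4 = 21*b^2 + 19*b + n*(3*b + 4) - 12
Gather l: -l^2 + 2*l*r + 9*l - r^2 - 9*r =-l^2 + l*(2*r + 9) - r^2 - 9*r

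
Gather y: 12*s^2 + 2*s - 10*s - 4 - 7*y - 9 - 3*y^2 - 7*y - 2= 12*s^2 - 8*s - 3*y^2 - 14*y - 15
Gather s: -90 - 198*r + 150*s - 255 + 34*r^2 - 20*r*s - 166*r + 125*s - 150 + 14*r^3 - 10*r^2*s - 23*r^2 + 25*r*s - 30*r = 14*r^3 + 11*r^2 - 394*r + s*(-10*r^2 + 5*r + 275) - 495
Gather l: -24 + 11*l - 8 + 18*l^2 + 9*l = 18*l^2 + 20*l - 32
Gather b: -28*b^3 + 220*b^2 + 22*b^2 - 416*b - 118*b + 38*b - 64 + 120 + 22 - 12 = -28*b^3 + 242*b^2 - 496*b + 66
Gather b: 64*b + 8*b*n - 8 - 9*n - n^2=b*(8*n + 64) - n^2 - 9*n - 8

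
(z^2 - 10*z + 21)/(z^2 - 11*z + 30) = (z^2 - 10*z + 21)/(z^2 - 11*z + 30)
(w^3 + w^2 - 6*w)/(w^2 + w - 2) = w*(w^2 + w - 6)/(w^2 + w - 2)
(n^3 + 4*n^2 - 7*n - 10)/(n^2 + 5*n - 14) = (n^2 + 6*n + 5)/(n + 7)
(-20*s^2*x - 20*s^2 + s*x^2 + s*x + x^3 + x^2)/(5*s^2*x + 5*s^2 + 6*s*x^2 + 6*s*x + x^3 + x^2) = (-4*s + x)/(s + x)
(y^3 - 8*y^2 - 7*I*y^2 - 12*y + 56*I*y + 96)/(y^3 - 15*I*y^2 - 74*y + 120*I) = (y^2 - y*(8 + 3*I) + 24*I)/(y^2 - 11*I*y - 30)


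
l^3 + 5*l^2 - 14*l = l*(l - 2)*(l + 7)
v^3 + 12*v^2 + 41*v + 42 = (v + 2)*(v + 3)*(v + 7)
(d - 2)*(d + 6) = d^2 + 4*d - 12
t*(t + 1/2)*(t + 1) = t^3 + 3*t^2/2 + t/2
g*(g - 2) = g^2 - 2*g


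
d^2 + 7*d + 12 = (d + 3)*(d + 4)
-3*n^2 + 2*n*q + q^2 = (-n + q)*(3*n + q)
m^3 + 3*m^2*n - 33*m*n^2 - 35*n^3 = (m - 5*n)*(m + n)*(m + 7*n)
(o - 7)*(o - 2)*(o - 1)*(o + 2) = o^4 - 8*o^3 + 3*o^2 + 32*o - 28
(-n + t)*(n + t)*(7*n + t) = -7*n^3 - n^2*t + 7*n*t^2 + t^3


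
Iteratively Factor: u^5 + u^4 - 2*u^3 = (u)*(u^4 + u^3 - 2*u^2) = u^2*(u^3 + u^2 - 2*u) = u^2*(u + 2)*(u^2 - u) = u^3*(u + 2)*(u - 1)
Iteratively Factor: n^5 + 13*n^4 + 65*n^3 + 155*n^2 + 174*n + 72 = (n + 4)*(n^4 + 9*n^3 + 29*n^2 + 39*n + 18) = (n + 3)*(n + 4)*(n^3 + 6*n^2 + 11*n + 6) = (n + 1)*(n + 3)*(n + 4)*(n^2 + 5*n + 6) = (n + 1)*(n + 3)^2*(n + 4)*(n + 2)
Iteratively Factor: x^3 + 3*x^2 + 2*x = (x + 1)*(x^2 + 2*x) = x*(x + 1)*(x + 2)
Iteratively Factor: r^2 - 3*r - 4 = (r - 4)*(r + 1)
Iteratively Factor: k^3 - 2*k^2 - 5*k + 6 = (k - 1)*(k^2 - k - 6) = (k - 1)*(k + 2)*(k - 3)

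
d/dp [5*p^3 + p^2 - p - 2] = 15*p^2 + 2*p - 1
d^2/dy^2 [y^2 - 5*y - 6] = 2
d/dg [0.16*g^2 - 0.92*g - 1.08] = 0.32*g - 0.92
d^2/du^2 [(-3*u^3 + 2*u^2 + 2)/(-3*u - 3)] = 2*(3*u^3 + 9*u^2 + 9*u - 4)/(3*(u^3 + 3*u^2 + 3*u + 1))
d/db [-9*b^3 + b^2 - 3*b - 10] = -27*b^2 + 2*b - 3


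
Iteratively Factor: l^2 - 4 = (l + 2)*(l - 2)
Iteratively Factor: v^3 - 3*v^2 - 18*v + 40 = (v + 4)*(v^2 - 7*v + 10) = (v - 2)*(v + 4)*(v - 5)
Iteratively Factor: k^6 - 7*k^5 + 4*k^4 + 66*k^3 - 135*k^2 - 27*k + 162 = (k - 3)*(k^5 - 4*k^4 - 8*k^3 + 42*k^2 - 9*k - 54) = (k - 3)^2*(k^4 - k^3 - 11*k^2 + 9*k + 18) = (k - 3)^2*(k - 2)*(k^3 + k^2 - 9*k - 9) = (k - 3)^2*(k - 2)*(k + 1)*(k^2 - 9) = (k - 3)^2*(k - 2)*(k + 1)*(k + 3)*(k - 3)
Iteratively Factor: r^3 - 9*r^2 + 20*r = (r)*(r^2 - 9*r + 20) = r*(r - 4)*(r - 5)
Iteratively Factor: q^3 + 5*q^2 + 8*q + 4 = (q + 2)*(q^2 + 3*q + 2) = (q + 1)*(q + 2)*(q + 2)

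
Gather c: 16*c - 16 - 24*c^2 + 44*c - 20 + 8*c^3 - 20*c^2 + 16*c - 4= 8*c^3 - 44*c^2 + 76*c - 40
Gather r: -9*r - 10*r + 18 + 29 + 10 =57 - 19*r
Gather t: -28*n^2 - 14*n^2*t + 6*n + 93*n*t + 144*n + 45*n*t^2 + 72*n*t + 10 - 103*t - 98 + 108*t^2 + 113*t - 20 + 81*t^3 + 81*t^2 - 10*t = -28*n^2 + 150*n + 81*t^3 + t^2*(45*n + 189) + t*(-14*n^2 + 165*n) - 108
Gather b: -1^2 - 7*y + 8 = 7 - 7*y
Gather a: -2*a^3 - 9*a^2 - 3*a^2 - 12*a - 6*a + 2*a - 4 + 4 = -2*a^3 - 12*a^2 - 16*a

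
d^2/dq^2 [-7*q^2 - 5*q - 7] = -14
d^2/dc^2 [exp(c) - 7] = exp(c)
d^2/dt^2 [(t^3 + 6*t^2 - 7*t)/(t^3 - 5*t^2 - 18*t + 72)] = 2*(11*t^6 + 33*t^5 - 3*t^4 - 3181*t^3 + 5616*t^2 + 7992*t + 22032)/(t^9 - 15*t^8 + 21*t^7 + 631*t^6 - 2538*t^5 - 7236*t^4 + 48600*t^3 - 7776*t^2 - 279936*t + 373248)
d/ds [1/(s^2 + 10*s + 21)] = 2*(-s - 5)/(s^2 + 10*s + 21)^2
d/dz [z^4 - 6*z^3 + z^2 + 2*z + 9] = 4*z^3 - 18*z^2 + 2*z + 2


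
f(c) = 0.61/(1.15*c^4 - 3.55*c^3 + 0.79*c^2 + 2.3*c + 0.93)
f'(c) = 0.61*(-4.6*c^3 + 10.65*c^2 - 1.58*c - 2.3)/(1.15*c^4 - 3.55*c^3 + 0.79*c^2 + 2.3*c + 0.93)^2 = (-2.806*c^3 + 6.4965*c^2 - 0.9638*c - 1.403)/(1.15*c^4 - 3.55*c^3 + 0.79*c^2 + 2.3*c + 0.93)^2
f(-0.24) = 1.28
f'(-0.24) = -3.34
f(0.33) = 0.37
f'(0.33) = -0.40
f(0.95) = 0.35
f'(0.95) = 0.38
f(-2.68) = 0.00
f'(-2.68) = 0.01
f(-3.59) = 0.00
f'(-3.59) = 0.00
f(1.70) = -0.86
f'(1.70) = 3.83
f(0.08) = 0.55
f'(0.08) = -1.15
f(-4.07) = 0.00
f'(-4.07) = 0.00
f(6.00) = 0.00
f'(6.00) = -0.00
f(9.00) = 0.00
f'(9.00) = -0.00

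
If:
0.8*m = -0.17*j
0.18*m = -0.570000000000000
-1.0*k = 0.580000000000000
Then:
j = 14.90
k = -0.58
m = -3.17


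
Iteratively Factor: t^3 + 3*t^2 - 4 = (t - 1)*(t^2 + 4*t + 4) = (t - 1)*(t + 2)*(t + 2)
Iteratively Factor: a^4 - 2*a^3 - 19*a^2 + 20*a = (a - 1)*(a^3 - a^2 - 20*a) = (a - 5)*(a - 1)*(a^2 + 4*a) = a*(a - 5)*(a - 1)*(a + 4)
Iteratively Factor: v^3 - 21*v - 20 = (v + 1)*(v^2 - v - 20) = (v - 5)*(v + 1)*(v + 4)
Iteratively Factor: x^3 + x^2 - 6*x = (x + 3)*(x^2 - 2*x) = (x - 2)*(x + 3)*(x)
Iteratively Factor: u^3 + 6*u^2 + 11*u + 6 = (u + 1)*(u^2 + 5*u + 6) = (u + 1)*(u + 2)*(u + 3)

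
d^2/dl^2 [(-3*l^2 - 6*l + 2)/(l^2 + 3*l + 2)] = 2*(3*l^3 + 24*l^2 + 54*l + 38)/(l^6 + 9*l^5 + 33*l^4 + 63*l^3 + 66*l^2 + 36*l + 8)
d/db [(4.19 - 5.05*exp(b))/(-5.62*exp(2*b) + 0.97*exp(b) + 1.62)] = (-28.381*exp(2*b) + 47.0956*exp(b) - 12.2453)*exp(b)/(31.5844*exp(4*b) - 10.9028*exp(3*b) - 17.2679*exp(2*b) + 3.1428*exp(b) + 2.6244)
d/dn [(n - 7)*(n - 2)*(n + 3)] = 3*n^2 - 12*n - 13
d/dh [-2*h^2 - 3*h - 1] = -4*h - 3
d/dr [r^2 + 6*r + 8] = 2*r + 6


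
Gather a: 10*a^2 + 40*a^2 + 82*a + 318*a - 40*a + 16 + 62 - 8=50*a^2 + 360*a + 70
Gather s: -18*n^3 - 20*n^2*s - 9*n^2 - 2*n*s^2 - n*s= -18*n^3 - 9*n^2 - 2*n*s^2 + s*(-20*n^2 - n)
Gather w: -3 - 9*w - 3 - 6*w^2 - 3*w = -6*w^2 - 12*w - 6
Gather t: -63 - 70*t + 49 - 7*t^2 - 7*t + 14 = -7*t^2 - 77*t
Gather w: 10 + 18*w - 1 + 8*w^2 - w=8*w^2 + 17*w + 9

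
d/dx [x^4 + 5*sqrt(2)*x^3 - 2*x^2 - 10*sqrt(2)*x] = 4*x^3 + 15*sqrt(2)*x^2 - 4*x - 10*sqrt(2)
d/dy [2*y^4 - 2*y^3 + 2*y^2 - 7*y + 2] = 8*y^3 - 6*y^2 + 4*y - 7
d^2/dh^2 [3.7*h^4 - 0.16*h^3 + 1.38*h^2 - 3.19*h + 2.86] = 44.4*h^2 - 0.96*h + 2.76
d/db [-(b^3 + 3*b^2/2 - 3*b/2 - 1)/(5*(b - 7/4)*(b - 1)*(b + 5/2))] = 4*(28*b^2 + 172*b + 187)/(5*(64*b^4 + 96*b^3 - 524*b^2 - 420*b + 1225))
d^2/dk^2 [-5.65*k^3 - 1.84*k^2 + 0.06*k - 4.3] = -33.9*k - 3.68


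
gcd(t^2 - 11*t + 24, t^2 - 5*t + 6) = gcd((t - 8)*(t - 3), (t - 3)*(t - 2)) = t - 3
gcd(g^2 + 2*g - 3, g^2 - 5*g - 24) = g + 3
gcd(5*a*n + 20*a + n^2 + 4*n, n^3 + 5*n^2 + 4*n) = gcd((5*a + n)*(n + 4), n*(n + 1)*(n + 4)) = n + 4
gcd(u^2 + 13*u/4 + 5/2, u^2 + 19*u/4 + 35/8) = u + 5/4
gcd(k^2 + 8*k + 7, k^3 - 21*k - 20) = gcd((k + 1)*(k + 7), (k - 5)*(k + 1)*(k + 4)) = k + 1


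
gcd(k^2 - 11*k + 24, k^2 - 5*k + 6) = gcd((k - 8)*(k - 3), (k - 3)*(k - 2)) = k - 3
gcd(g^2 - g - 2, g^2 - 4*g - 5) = g + 1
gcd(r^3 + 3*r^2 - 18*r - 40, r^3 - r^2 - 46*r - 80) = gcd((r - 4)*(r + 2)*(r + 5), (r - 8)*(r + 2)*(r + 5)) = r^2 + 7*r + 10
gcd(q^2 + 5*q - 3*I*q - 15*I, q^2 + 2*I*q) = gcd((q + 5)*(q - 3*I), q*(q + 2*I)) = 1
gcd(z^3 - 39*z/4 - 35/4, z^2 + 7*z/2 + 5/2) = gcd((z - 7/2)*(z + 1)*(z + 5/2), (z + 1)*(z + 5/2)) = z^2 + 7*z/2 + 5/2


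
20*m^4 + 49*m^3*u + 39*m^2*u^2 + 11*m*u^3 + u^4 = (m + u)^2*(4*m + u)*(5*m + u)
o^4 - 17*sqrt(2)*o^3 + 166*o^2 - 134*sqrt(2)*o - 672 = (o - 8*sqrt(2))*(o - 7*sqrt(2))*(o - 3*sqrt(2))*(o + sqrt(2))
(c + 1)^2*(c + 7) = c^3 + 9*c^2 + 15*c + 7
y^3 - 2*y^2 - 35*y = y*(y - 7)*(y + 5)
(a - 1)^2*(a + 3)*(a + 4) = a^4 + 5*a^3 - a^2 - 17*a + 12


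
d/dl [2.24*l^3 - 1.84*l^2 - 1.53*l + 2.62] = 6.72*l^2 - 3.68*l - 1.53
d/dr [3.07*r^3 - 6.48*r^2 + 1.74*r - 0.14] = 9.21*r^2 - 12.96*r + 1.74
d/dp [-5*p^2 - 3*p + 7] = -10*p - 3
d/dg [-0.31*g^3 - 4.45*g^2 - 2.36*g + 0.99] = -0.93*g^2 - 8.9*g - 2.36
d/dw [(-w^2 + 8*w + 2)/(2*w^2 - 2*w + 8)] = (-7*w^2 - 12*w + 34)/(2*(w^4 - 2*w^3 + 9*w^2 - 8*w + 16))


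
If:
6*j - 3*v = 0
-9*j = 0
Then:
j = 0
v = 0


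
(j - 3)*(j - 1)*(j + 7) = j^3 + 3*j^2 - 25*j + 21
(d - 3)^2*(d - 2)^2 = d^4 - 10*d^3 + 37*d^2 - 60*d + 36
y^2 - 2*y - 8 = (y - 4)*(y + 2)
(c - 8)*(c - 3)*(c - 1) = c^3 - 12*c^2 + 35*c - 24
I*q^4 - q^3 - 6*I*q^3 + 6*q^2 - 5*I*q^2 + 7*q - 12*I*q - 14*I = (q - 7)*(q + 1)*(q + 2*I)*(I*q + 1)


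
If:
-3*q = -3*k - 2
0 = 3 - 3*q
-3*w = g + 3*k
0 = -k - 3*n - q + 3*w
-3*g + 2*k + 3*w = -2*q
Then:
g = 5/12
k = 1/3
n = -11/12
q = 1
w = -17/36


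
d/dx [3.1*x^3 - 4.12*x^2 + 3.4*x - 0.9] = 9.3*x^2 - 8.24*x + 3.4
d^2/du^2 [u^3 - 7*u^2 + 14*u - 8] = 6*u - 14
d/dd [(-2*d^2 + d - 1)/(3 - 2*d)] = (4*d^2 - 12*d + 1)/(4*d^2 - 12*d + 9)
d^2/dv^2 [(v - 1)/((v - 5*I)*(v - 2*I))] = (2*v^3 - 6*v^2 + v*(60 + 42*I) + 78 - 140*I)/(v^6 - 21*I*v^5 - 177*v^4 + 763*I*v^3 + 1770*v^2 - 2100*I*v - 1000)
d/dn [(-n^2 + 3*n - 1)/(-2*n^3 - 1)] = (-2*n^4 + 12*n^3 - 6*n^2 + 2*n - 3)/(4*n^6 + 4*n^3 + 1)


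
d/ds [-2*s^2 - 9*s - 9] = -4*s - 9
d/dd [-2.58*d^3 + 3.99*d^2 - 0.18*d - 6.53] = -7.74*d^2 + 7.98*d - 0.18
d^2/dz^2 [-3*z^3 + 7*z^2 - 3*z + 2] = 14 - 18*z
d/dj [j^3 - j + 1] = 3*j^2 - 1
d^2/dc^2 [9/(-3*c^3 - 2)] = 324*c*(1 - 3*c^3)/(3*c^3 + 2)^3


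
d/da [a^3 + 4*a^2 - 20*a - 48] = 3*a^2 + 8*a - 20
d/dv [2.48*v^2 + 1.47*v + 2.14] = 4.96*v + 1.47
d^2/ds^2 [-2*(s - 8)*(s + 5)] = -4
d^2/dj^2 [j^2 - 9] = 2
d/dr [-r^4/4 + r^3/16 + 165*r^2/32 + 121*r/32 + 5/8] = -r^3 + 3*r^2/16 + 165*r/16 + 121/32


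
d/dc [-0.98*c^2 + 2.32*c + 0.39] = 2.32 - 1.96*c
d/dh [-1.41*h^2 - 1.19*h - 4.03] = -2.82*h - 1.19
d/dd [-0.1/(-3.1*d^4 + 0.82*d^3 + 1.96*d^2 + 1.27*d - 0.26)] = (-1.24*d^3 + 0.246*d^2 + 0.392*d + 0.127)/(-3.1*d^4 + 0.82*d^3 + 1.96*d^2 + 1.27*d - 0.26)^2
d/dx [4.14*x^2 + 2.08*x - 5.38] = 8.28*x + 2.08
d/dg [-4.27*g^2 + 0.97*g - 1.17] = 0.97 - 8.54*g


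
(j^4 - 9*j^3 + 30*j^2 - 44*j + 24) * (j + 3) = j^5 - 6*j^4 + 3*j^3 + 46*j^2 - 108*j + 72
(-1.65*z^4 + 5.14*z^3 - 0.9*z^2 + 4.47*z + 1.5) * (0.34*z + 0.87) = -0.561*z^5 + 0.3121*z^4 + 4.1658*z^3 + 0.7368*z^2 + 4.3989*z + 1.305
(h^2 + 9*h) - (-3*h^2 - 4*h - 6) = 4*h^2 + 13*h + 6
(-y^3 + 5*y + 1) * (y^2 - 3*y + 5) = -y^5 + 3*y^4 - 14*y^2 + 22*y + 5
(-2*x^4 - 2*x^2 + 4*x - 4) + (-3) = -2*x^4 - 2*x^2 + 4*x - 7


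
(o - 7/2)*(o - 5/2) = o^2 - 6*o + 35/4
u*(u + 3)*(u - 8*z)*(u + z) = u^4 - 7*u^3*z + 3*u^3 - 8*u^2*z^2 - 21*u^2*z - 24*u*z^2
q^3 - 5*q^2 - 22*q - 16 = (q - 8)*(q + 1)*(q + 2)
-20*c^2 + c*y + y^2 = (-4*c + y)*(5*c + y)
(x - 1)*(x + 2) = x^2 + x - 2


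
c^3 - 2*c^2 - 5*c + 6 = (c - 3)*(c - 1)*(c + 2)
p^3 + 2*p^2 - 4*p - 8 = (p - 2)*(p + 2)^2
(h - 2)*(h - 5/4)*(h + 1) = h^3 - 9*h^2/4 - 3*h/4 + 5/2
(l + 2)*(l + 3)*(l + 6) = l^3 + 11*l^2 + 36*l + 36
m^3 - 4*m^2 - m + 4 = (m - 4)*(m - 1)*(m + 1)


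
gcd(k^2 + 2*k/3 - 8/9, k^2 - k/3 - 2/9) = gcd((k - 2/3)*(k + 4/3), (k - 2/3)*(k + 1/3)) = k - 2/3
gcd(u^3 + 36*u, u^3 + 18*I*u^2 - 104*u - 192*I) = u + 6*I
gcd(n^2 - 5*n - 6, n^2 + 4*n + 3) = n + 1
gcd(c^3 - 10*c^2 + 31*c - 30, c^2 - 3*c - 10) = c - 5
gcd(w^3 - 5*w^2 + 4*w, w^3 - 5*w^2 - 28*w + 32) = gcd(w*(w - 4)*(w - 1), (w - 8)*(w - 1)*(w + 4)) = w - 1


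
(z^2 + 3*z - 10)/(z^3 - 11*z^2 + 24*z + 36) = (z^2 + 3*z - 10)/(z^3 - 11*z^2 + 24*z + 36)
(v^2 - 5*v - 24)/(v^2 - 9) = (v - 8)/(v - 3)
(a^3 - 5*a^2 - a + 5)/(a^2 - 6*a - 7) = (a^2 - 6*a + 5)/(a - 7)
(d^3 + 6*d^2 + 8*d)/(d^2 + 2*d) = d + 4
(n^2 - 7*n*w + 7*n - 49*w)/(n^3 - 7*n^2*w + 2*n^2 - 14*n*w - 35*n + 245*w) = 1/(n - 5)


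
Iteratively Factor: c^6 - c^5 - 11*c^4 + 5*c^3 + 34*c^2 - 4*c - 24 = (c + 2)*(c^5 - 3*c^4 - 5*c^3 + 15*c^2 + 4*c - 12) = (c + 2)^2*(c^4 - 5*c^3 + 5*c^2 + 5*c - 6) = (c - 2)*(c + 2)^2*(c^3 - 3*c^2 - c + 3) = (c - 2)*(c + 1)*(c + 2)^2*(c^2 - 4*c + 3) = (c - 2)*(c - 1)*(c + 1)*(c + 2)^2*(c - 3)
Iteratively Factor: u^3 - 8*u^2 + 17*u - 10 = (u - 1)*(u^2 - 7*u + 10) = (u - 2)*(u - 1)*(u - 5)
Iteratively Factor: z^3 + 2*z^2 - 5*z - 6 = (z + 3)*(z^2 - z - 2) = (z - 2)*(z + 3)*(z + 1)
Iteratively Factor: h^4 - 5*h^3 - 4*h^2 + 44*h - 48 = (h - 2)*(h^3 - 3*h^2 - 10*h + 24) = (h - 2)^2*(h^2 - h - 12) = (h - 4)*(h - 2)^2*(h + 3)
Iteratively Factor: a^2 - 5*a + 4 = (a - 4)*(a - 1)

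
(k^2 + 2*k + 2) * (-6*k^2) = -6*k^4 - 12*k^3 - 12*k^2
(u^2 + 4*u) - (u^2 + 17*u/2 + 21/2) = -9*u/2 - 21/2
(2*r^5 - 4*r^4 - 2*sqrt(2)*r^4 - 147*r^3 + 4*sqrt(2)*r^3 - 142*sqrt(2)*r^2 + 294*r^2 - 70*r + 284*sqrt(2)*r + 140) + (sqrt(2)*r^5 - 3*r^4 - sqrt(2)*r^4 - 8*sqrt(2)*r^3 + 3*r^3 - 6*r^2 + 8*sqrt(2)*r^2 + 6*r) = sqrt(2)*r^5 + 2*r^5 - 7*r^4 - 3*sqrt(2)*r^4 - 144*r^3 - 4*sqrt(2)*r^3 - 134*sqrt(2)*r^2 + 288*r^2 - 64*r + 284*sqrt(2)*r + 140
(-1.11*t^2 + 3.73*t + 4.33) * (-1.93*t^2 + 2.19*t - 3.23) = 2.1423*t^4 - 9.6298*t^3 + 3.3971*t^2 - 2.5652*t - 13.9859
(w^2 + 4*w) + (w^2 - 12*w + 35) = 2*w^2 - 8*w + 35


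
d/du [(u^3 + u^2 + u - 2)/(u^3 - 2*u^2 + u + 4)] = 3*(-u^4 + 7*u^2 + 2)/(u^6 - 4*u^5 + 6*u^4 + 4*u^3 - 15*u^2 + 8*u + 16)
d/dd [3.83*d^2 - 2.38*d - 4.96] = 7.66*d - 2.38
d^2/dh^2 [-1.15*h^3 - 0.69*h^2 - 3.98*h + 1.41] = -6.9*h - 1.38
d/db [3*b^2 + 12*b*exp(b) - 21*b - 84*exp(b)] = 12*b*exp(b) + 6*b - 72*exp(b) - 21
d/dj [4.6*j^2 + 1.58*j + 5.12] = 9.2*j + 1.58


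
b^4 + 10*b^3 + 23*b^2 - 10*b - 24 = (b - 1)*(b + 1)*(b + 4)*(b + 6)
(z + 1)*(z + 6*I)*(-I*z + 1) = -I*z^3 + 7*z^2 - I*z^2 + 7*z + 6*I*z + 6*I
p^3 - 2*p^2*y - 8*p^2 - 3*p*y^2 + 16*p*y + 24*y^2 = (p - 8)*(p - 3*y)*(p + y)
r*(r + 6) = r^2 + 6*r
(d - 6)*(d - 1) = d^2 - 7*d + 6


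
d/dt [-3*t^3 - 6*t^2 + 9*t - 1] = -9*t^2 - 12*t + 9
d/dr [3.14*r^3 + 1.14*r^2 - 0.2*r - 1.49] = 9.42*r^2 + 2.28*r - 0.2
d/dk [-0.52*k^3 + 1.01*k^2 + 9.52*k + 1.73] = -1.56*k^2 + 2.02*k + 9.52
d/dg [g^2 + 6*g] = 2*g + 6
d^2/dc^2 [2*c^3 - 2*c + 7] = 12*c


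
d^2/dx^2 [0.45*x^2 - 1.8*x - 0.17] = 0.900000000000000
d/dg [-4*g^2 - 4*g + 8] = -8*g - 4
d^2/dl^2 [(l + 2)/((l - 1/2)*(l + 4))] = 8*(2*l^3 + 12*l^2 + 54*l + 71)/(8*l^6 + 84*l^5 + 246*l^4 + 7*l^3 - 492*l^2 + 336*l - 64)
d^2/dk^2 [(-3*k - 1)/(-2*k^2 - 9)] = 12*(2*k^3 + 2*k^2 - 27*k - 3)/(8*k^6 + 108*k^4 + 486*k^2 + 729)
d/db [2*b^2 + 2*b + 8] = 4*b + 2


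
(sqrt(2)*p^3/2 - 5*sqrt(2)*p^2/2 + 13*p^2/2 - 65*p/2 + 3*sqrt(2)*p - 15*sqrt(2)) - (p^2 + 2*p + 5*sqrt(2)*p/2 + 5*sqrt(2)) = sqrt(2)*p^3/2 - 5*sqrt(2)*p^2/2 + 11*p^2/2 - 69*p/2 + sqrt(2)*p/2 - 20*sqrt(2)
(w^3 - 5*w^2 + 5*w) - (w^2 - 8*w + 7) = w^3 - 6*w^2 + 13*w - 7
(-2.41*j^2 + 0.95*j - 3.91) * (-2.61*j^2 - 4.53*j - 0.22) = 6.2901*j^4 + 8.4378*j^3 + 6.4318*j^2 + 17.5033*j + 0.8602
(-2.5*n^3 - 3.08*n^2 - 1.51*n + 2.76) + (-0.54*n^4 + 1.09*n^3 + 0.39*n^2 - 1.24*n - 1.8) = -0.54*n^4 - 1.41*n^3 - 2.69*n^2 - 2.75*n + 0.96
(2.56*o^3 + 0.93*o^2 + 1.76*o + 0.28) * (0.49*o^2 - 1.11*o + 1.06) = 1.2544*o^5 - 2.3859*o^4 + 2.5437*o^3 - 0.8306*o^2 + 1.5548*o + 0.2968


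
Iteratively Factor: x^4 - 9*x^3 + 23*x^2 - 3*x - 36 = (x + 1)*(x^3 - 10*x^2 + 33*x - 36) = (x - 4)*(x + 1)*(x^2 - 6*x + 9) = (x - 4)*(x - 3)*(x + 1)*(x - 3)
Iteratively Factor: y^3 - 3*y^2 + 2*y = (y)*(y^2 - 3*y + 2) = y*(y - 2)*(y - 1)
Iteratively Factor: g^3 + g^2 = (g)*(g^2 + g) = g*(g + 1)*(g)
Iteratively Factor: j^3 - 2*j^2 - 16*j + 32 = (j + 4)*(j^2 - 6*j + 8) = (j - 4)*(j + 4)*(j - 2)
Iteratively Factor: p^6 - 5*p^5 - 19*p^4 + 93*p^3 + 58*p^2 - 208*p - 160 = (p - 4)*(p^5 - p^4 - 23*p^3 + p^2 + 62*p + 40) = (p - 4)*(p + 1)*(p^4 - 2*p^3 - 21*p^2 + 22*p + 40) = (p - 4)*(p + 1)*(p + 4)*(p^3 - 6*p^2 + 3*p + 10) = (p - 4)*(p + 1)^2*(p + 4)*(p^2 - 7*p + 10) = (p - 5)*(p - 4)*(p + 1)^2*(p + 4)*(p - 2)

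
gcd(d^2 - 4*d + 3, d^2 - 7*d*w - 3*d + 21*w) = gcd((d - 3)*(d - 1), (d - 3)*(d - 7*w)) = d - 3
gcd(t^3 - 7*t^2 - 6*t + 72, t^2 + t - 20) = t - 4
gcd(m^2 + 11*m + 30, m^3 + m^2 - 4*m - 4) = 1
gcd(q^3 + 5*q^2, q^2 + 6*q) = q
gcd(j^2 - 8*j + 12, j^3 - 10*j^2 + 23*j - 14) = j - 2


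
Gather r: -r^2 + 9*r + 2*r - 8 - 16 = -r^2 + 11*r - 24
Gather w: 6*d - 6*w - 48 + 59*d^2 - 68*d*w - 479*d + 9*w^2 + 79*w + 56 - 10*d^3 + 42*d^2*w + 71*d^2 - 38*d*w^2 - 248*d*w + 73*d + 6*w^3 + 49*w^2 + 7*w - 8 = -10*d^3 + 130*d^2 - 400*d + 6*w^3 + w^2*(58 - 38*d) + w*(42*d^2 - 316*d + 80)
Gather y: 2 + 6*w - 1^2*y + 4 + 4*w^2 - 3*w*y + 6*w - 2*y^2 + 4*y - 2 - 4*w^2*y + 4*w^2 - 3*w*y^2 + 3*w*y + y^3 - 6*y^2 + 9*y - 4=8*w^2 + 12*w + y^3 + y^2*(-3*w - 8) + y*(12 - 4*w^2)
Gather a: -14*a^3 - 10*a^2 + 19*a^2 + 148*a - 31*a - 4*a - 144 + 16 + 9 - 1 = -14*a^3 + 9*a^2 + 113*a - 120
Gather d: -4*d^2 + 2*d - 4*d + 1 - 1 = -4*d^2 - 2*d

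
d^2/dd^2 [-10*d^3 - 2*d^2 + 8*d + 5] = -60*d - 4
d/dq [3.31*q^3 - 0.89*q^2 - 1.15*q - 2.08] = 9.93*q^2 - 1.78*q - 1.15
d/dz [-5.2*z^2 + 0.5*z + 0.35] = 0.5 - 10.4*z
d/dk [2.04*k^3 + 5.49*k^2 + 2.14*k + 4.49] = 6.12*k^2 + 10.98*k + 2.14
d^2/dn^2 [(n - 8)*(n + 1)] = 2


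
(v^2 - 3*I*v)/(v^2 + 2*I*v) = (v - 3*I)/(v + 2*I)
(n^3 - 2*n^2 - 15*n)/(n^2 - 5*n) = n + 3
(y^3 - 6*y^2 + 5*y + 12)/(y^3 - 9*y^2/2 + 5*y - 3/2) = 2*(y^2 - 3*y - 4)/(2*y^2 - 3*y + 1)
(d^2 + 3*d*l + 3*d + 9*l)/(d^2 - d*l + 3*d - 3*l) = (d + 3*l)/(d - l)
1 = 1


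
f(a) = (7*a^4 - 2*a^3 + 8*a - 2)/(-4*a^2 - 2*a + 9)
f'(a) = (8*a + 2)*(7*a^4 - 2*a^3 + 8*a - 2)/(-4*a^2 - 2*a + 9)^2 + (28*a^3 - 6*a^2 + 8)/(-4*a^2 - 2*a + 9) = 2*(-28*a^5 - 17*a^4 + 130*a^3 - 11*a^2 - 8*a + 34)/(16*a^4 + 16*a^3 - 68*a^2 - 36*a + 81)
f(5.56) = -50.79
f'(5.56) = -18.08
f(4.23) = -29.87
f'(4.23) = -13.37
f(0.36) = 0.12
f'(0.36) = 1.17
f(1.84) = -9.79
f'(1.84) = 0.19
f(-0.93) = -0.35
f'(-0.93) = -2.41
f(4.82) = -38.38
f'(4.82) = -15.47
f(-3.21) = -30.30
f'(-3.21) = 10.17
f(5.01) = -41.38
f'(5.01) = -16.14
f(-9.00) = -159.30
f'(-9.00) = 32.79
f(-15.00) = -419.28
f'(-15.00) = 53.85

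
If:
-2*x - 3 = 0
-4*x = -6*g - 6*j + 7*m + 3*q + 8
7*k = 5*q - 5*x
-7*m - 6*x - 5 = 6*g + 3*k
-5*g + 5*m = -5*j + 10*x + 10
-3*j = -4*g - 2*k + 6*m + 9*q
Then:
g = 951/2572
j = -739/5144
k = 8895/5144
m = -2503/5144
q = 4737/5144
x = -3/2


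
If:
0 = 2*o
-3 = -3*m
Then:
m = 1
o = 0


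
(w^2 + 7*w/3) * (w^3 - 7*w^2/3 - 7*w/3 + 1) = w^5 - 70*w^3/9 - 40*w^2/9 + 7*w/3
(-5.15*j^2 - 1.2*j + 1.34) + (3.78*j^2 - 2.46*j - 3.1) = -1.37*j^2 - 3.66*j - 1.76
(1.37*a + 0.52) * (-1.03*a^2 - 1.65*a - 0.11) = -1.4111*a^3 - 2.7961*a^2 - 1.0087*a - 0.0572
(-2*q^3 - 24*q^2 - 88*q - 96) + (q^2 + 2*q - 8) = -2*q^3 - 23*q^2 - 86*q - 104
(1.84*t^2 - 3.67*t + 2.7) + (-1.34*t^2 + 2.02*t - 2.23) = 0.5*t^2 - 1.65*t + 0.47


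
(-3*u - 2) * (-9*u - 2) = 27*u^2 + 24*u + 4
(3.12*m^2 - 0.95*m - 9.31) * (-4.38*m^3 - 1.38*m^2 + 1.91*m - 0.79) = -13.6656*m^5 - 0.144600000000001*m^4 + 48.048*m^3 + 8.5685*m^2 - 17.0316*m + 7.3549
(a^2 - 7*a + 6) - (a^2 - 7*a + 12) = -6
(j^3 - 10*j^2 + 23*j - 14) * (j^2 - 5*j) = j^5 - 15*j^4 + 73*j^3 - 129*j^2 + 70*j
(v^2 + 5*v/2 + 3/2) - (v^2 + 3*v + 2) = -v/2 - 1/2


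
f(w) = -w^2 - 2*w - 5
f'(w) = -2*w - 2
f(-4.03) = -13.18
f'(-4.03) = 6.06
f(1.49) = -10.20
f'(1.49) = -4.98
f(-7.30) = -43.69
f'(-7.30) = 12.60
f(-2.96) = -7.84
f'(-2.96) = 3.92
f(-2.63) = -6.66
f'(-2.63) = 3.26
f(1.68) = -11.18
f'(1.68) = -5.36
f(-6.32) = -32.30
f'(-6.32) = 10.64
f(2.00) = -13.00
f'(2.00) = -6.00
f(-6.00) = -29.00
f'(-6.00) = 10.00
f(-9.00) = -68.00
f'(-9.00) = 16.00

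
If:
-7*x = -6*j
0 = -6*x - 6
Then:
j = -7/6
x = -1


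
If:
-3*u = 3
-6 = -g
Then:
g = 6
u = -1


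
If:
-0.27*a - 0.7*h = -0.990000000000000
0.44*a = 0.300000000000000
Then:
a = 0.68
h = 1.15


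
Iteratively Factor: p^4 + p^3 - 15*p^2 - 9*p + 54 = (p + 3)*(p^3 - 2*p^2 - 9*p + 18) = (p - 2)*(p + 3)*(p^2 - 9) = (p - 3)*(p - 2)*(p + 3)*(p + 3)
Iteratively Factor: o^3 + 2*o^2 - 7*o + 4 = (o - 1)*(o^2 + 3*o - 4) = (o - 1)^2*(o + 4)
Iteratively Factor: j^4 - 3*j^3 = (j)*(j^3 - 3*j^2) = j^2*(j^2 - 3*j) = j^3*(j - 3)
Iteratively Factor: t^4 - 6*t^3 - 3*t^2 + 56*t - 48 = (t - 4)*(t^3 - 2*t^2 - 11*t + 12) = (t - 4)^2*(t^2 + 2*t - 3) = (t - 4)^2*(t + 3)*(t - 1)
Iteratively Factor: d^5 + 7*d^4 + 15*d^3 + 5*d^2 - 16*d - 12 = (d + 1)*(d^4 + 6*d^3 + 9*d^2 - 4*d - 12) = (d + 1)*(d + 2)*(d^3 + 4*d^2 + d - 6) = (d - 1)*(d + 1)*(d + 2)*(d^2 + 5*d + 6) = (d - 1)*(d + 1)*(d + 2)*(d + 3)*(d + 2)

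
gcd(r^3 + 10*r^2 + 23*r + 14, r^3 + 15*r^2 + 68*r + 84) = r^2 + 9*r + 14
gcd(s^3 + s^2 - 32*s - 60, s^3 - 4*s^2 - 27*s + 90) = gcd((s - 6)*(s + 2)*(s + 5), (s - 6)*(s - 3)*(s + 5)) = s^2 - s - 30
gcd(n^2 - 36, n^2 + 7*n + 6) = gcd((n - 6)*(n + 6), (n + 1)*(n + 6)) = n + 6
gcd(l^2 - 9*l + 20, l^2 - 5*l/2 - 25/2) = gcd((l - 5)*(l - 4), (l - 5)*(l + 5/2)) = l - 5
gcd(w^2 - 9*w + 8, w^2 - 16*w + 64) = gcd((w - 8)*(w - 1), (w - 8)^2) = w - 8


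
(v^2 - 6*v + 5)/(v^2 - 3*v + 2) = (v - 5)/(v - 2)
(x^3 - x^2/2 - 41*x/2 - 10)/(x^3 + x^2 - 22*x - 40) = (x + 1/2)/(x + 2)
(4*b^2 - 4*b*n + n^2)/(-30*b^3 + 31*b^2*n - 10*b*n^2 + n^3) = (-2*b + n)/(15*b^2 - 8*b*n + n^2)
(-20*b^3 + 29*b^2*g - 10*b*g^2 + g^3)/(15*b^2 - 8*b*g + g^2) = (-4*b^2 + 5*b*g - g^2)/(3*b - g)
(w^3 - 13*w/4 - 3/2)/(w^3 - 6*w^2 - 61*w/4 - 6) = (w - 2)/(w - 8)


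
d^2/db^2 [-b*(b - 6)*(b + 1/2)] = 11 - 6*b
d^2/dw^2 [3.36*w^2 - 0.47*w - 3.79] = 6.72000000000000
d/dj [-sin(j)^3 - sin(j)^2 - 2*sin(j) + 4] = (-2*sin(j) + 3*cos(j)^2 - 5)*cos(j)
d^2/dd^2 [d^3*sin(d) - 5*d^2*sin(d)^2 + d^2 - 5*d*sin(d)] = -d^3*sin(d) + 6*d^2*cos(d) - 10*d^2*cos(2*d) + 11*d*sin(d) - 20*d*sin(2*d) - 10*cos(d) + 5*cos(2*d) - 3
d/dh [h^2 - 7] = 2*h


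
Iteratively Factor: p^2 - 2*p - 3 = (p + 1)*(p - 3)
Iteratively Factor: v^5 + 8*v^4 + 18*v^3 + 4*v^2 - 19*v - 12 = (v + 1)*(v^4 + 7*v^3 + 11*v^2 - 7*v - 12) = (v + 1)^2*(v^3 + 6*v^2 + 5*v - 12) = (v - 1)*(v + 1)^2*(v^2 + 7*v + 12) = (v - 1)*(v + 1)^2*(v + 4)*(v + 3)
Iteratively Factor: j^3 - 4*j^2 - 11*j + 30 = (j - 5)*(j^2 + j - 6) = (j - 5)*(j - 2)*(j + 3)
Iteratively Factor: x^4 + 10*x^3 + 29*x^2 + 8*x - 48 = (x + 4)*(x^3 + 6*x^2 + 5*x - 12) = (x - 1)*(x + 4)*(x^2 + 7*x + 12) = (x - 1)*(x + 4)^2*(x + 3)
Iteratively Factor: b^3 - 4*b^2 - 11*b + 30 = (b - 2)*(b^2 - 2*b - 15) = (b - 2)*(b + 3)*(b - 5)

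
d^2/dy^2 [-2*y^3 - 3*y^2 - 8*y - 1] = -12*y - 6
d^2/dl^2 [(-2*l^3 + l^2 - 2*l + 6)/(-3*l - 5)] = 2*(18*l^3 + 90*l^2 + 150*l - 109)/(27*l^3 + 135*l^2 + 225*l + 125)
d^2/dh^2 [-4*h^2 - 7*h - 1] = -8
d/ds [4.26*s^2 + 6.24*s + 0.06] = 8.52*s + 6.24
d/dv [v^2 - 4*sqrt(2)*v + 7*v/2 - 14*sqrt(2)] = 2*v - 4*sqrt(2) + 7/2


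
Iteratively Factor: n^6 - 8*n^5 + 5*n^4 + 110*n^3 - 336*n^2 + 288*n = (n - 3)*(n^5 - 5*n^4 - 10*n^3 + 80*n^2 - 96*n) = (n - 3)*(n + 4)*(n^4 - 9*n^3 + 26*n^2 - 24*n) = (n - 3)^2*(n + 4)*(n^3 - 6*n^2 + 8*n) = n*(n - 3)^2*(n + 4)*(n^2 - 6*n + 8) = n*(n - 4)*(n - 3)^2*(n + 4)*(n - 2)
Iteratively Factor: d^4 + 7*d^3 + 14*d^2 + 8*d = (d + 1)*(d^3 + 6*d^2 + 8*d) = d*(d + 1)*(d^2 + 6*d + 8) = d*(d + 1)*(d + 2)*(d + 4)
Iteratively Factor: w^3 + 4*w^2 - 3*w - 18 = (w + 3)*(w^2 + w - 6) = (w - 2)*(w + 3)*(w + 3)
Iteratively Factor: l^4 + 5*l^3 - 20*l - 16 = (l + 2)*(l^3 + 3*l^2 - 6*l - 8) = (l + 2)*(l + 4)*(l^2 - l - 2) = (l + 1)*(l + 2)*(l + 4)*(l - 2)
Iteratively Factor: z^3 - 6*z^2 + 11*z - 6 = (z - 1)*(z^2 - 5*z + 6) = (z - 2)*(z - 1)*(z - 3)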